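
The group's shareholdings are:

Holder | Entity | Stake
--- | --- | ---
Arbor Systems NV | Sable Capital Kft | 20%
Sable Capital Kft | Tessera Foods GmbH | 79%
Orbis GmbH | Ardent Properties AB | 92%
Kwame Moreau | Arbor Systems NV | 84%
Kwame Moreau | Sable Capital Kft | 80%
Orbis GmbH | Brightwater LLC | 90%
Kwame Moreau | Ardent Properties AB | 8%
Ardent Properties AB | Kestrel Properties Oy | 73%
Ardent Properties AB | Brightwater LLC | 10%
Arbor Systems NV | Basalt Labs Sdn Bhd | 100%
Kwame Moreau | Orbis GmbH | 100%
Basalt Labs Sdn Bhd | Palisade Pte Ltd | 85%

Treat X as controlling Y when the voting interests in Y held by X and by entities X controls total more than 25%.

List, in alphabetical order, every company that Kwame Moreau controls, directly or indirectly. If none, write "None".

Arbor Systems NV, Ardent Properties AB, Basalt Labs Sdn Bhd, Brightwater LLC, Kestrel Properties Oy, Orbis GmbH, Palisade Pte Ltd, Sable Capital Kft, Tessera Foods GmbH

Kwame holds 100% of Orbis, so Kwame controls Orbis.
Orbis and Kwame together hold 92% + 8% = 100% of Ardent, so Kwame controls Ardent.
Kwame holds 84% of Arbor, so Kwame controls Arbor.
Ardent holds 73% of Kestrel, so Kwame controls Kestrel.
Kwame and Arbor together hold 80% + 20% = 100% of Sable, so Kwame controls Sable.
Sable holds 79% of Tessera, so Kwame controls Tessera.
Arbor holds 100% of Basalt, so Kwame controls Basalt.
Basalt holds 85% of Palisade, so Kwame controls Palisade.
Ardent and Orbis together hold 10% + 90% = 100% of Brightwater, so Kwame controls Brightwater.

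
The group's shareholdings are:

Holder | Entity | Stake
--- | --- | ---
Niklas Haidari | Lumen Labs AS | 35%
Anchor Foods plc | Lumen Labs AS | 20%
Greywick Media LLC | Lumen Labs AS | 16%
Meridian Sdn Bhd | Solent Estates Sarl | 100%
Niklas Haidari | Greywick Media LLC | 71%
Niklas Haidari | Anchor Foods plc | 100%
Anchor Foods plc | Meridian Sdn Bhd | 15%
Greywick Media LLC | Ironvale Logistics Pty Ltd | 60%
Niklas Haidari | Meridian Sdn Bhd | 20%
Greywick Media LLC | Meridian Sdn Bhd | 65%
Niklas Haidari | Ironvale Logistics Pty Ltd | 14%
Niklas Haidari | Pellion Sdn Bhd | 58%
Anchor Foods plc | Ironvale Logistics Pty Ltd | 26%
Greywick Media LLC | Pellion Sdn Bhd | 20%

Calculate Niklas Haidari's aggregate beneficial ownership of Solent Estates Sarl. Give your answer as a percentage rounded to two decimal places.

Niklas reaches Solent along 3 paths.
Via Meridian: 20% × 100% = 20%.
Via Greywick → Meridian: 71% × 65% × 100% = 46.15%.
Via Anchor → Meridian: 100% × 15% × 100% = 15%.
Total: 20% + 46.15% + 15% = 81.15%.

81.15%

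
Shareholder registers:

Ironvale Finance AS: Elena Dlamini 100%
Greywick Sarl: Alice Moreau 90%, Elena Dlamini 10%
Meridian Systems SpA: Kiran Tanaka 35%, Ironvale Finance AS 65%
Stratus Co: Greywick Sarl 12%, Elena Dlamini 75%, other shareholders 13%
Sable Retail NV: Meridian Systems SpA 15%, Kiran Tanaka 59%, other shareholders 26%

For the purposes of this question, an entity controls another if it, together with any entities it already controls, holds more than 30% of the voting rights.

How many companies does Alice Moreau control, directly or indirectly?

1

Alice holds 90% of Greywick, so Alice controls Greywick.
No other company's threshold is met.
Alice controls 1 company.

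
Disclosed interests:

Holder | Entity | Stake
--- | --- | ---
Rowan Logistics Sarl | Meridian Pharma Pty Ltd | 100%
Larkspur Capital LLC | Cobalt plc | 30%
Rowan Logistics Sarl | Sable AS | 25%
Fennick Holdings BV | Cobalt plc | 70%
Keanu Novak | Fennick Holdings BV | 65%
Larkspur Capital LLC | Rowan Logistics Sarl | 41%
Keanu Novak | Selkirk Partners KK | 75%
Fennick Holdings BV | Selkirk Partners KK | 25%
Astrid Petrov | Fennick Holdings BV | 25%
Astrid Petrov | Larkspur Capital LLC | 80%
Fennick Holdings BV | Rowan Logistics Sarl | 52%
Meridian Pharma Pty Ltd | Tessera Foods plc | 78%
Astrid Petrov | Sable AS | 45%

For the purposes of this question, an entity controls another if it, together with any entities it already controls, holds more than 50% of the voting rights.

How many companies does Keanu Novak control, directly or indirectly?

Keanu holds 65% of Fennick, so Keanu controls Fennick.
Fennick holds 52% of Rowan, so Keanu controls Rowan.
Keanu and Fennick together hold 75% + 25% = 100% of Selkirk, so Keanu controls Selkirk.
Rowan holds 100% of Meridian, so Keanu controls Meridian.
Meridian holds 78% of Tessera, so Keanu controls Tessera.
Fennick holds 70% of Cobalt, so Keanu controls Cobalt.
No other company's threshold is met.
Keanu controls 6 companies.

6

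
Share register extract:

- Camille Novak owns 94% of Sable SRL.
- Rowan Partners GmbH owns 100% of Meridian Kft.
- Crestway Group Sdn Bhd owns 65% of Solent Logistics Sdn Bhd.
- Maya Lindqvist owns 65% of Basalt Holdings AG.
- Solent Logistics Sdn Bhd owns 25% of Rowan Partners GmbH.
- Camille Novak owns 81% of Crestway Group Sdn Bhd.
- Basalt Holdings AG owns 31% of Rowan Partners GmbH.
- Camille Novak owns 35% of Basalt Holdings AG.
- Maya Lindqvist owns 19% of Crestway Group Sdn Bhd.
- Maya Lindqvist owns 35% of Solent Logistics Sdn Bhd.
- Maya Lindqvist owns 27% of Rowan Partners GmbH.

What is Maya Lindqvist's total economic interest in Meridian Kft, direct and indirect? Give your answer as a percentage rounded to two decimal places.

58.99%

Maya reaches Meridian along 4 paths.
Via Basalt → Rowan: 65% × 31% × 100% = 20.15%.
Via Rowan: 27% × 100% = 27%.
Via Crestway → Solent → Rowan: 19% × 65% × 25% × 100% = 3.0875%.
Via Solent → Rowan: 35% × 25% × 100% = 8.75%.
Total: 20.15% + 27% + 3.0875% + 8.75% = 58.9875%.
Rounded: 58.99%.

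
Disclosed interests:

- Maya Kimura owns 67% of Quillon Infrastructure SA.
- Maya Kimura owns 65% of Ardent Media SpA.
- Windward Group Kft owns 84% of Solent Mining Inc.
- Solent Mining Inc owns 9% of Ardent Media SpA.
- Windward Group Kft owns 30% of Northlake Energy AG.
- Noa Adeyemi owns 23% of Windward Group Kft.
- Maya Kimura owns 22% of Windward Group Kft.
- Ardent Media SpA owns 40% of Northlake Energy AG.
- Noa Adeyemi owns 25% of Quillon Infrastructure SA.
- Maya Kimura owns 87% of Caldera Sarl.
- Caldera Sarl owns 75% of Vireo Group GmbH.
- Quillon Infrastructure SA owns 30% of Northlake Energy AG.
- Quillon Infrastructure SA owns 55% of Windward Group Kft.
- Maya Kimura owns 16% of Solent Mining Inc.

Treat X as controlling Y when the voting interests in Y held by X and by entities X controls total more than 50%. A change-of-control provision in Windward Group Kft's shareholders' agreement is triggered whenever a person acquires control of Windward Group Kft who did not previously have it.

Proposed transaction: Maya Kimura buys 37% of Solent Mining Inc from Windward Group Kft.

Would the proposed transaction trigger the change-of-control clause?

No

The purchase adds only to Maya's holdings (Windward's stake shrinks), so Maya is the only person who could newly come to control Windward.
Maya holds 67% of Quillon, so Maya controls Quillon.
Quillon and Maya together hold 55% + 22% = 77% of Windward, so Maya controls Windward.
So Maya already controls Windward before the transaction.
After the purchase, Maya's direct stake in Solent rises to 16% + 37% = 53%, and Windward's stake falls to 47%.
Maya controlled Windward already, so this is not a new person acquiring control; every other person's position is unchanged or reduced.
No new person acquires control, so the clause is not triggered.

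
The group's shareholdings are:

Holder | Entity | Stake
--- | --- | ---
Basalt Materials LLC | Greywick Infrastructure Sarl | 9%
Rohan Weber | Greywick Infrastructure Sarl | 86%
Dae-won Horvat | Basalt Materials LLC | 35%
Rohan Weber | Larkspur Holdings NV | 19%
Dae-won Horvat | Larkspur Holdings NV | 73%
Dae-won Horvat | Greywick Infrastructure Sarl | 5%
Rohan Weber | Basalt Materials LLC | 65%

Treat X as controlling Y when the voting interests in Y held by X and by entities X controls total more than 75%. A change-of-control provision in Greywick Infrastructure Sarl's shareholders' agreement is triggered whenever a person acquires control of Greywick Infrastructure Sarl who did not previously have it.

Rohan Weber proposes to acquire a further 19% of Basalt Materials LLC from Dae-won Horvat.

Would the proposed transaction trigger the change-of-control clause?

The purchase adds only to Rohan's holdings (Dae-won's stake shrinks), so Rohan is the only person who could newly come to control Greywick.
Rohan holds 86% of Greywick, so Rohan controls Greywick.
So Rohan already controls Greywick before the transaction.
After the purchase, Rohan's direct stake in Basalt rises to 65% + 19% = 84%, and Dae-won's stake falls to 16%.
Rohan controlled Greywick already, so this is not a new person acquiring control; every other person's position is unchanged or reduced.
No new person acquires control, so the clause is not triggered.

No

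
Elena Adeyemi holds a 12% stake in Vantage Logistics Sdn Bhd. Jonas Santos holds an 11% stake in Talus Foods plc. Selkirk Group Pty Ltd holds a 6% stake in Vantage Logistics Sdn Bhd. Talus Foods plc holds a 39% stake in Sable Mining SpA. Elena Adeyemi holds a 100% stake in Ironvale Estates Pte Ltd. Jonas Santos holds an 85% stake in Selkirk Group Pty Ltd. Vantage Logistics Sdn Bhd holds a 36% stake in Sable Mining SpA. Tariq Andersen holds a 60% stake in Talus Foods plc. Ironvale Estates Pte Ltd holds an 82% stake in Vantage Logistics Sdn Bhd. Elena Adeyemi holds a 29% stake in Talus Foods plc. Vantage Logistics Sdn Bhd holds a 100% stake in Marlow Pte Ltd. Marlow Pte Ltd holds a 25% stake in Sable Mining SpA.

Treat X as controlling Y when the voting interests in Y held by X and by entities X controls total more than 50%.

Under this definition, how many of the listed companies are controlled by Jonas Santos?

1

Jonas holds 85% of Selkirk, so Jonas controls Selkirk.
No other company's threshold is met.
Jonas controls 1 company.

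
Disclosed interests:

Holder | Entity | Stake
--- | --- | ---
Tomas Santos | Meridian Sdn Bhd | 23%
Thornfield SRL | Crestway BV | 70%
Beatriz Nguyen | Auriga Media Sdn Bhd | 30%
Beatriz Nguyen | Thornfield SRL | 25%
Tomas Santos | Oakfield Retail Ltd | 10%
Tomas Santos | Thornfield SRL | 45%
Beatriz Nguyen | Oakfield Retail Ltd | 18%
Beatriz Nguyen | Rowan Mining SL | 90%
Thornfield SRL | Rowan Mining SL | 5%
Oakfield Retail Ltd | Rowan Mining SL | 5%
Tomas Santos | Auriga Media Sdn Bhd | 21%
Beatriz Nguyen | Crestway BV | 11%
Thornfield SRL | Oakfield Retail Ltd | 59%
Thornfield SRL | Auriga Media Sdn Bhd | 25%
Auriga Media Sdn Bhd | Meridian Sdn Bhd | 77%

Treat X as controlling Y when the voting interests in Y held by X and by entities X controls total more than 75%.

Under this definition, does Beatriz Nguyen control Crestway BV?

No

Beatriz holds 90% of Rowan, so Beatriz controls Rowan.
In Crestway, Beatriz's side holds only 11%, not > 75%.
So Beatriz does not control Crestway.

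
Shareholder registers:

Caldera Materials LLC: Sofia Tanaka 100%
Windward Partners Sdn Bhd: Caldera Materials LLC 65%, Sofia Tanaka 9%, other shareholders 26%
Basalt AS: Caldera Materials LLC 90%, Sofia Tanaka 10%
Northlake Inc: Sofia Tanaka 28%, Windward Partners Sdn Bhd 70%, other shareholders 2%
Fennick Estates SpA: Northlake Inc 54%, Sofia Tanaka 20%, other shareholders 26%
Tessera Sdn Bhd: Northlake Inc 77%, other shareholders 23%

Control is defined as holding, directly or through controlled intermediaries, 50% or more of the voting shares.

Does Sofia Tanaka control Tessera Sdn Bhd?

Yes

Sofia holds 100% of Caldera, so Sofia controls Caldera.
Caldera and Sofia together hold 65% + 9% = 74% of Windward, so Sofia controls Windward.
Sofia and Windward together hold 28% + 70% = 98% of Northlake, so Sofia controls Northlake.
Northlake holds 77% of Tessera, so Sofia controls Tessera.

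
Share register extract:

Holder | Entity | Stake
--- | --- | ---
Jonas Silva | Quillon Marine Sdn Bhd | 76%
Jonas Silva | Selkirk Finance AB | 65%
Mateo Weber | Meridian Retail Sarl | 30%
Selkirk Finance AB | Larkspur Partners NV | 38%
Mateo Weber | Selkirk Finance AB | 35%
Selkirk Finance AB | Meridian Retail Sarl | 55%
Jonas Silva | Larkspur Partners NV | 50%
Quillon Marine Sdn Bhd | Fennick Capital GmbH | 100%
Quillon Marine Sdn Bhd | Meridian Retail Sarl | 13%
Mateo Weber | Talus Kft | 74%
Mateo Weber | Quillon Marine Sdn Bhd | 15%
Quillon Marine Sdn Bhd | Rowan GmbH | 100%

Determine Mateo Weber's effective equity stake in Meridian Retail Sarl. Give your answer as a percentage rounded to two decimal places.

Mateo reaches Meridian along 3 paths.
Via Selkirk: 35% × 55% = 19.25%.
Direct stake: 30% = 30%.
Via Quillon: 15% × 13% = 1.95%.
Total: 19.25% + 30% + 1.95% = 51.2%.
Rounded: 51.20%.

51.20%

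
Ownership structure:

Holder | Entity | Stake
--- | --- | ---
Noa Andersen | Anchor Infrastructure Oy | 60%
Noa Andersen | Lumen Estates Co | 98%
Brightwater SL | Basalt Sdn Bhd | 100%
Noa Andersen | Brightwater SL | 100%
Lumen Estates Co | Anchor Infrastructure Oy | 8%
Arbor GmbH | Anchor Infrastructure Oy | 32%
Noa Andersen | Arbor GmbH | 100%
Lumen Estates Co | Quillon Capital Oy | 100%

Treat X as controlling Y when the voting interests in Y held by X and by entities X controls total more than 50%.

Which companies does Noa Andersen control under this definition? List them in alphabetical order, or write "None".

Anchor Infrastructure Oy, Arbor GmbH, Basalt Sdn Bhd, Brightwater SL, Lumen Estates Co, Quillon Capital Oy

Noa holds 100% of Brightwater, so Noa controls Brightwater.
Noa holds 100% of Arbor, so Noa controls Arbor.
Noa holds 98% of Lumen, so Noa controls Lumen.
Lumen and Noa and Arbor together hold 8% + 60% + 32% = 100% of Anchor, so Noa controls Anchor.
Lumen holds 100% of Quillon, so Noa controls Quillon.
Brightwater holds 100% of Basalt, so Noa controls Basalt.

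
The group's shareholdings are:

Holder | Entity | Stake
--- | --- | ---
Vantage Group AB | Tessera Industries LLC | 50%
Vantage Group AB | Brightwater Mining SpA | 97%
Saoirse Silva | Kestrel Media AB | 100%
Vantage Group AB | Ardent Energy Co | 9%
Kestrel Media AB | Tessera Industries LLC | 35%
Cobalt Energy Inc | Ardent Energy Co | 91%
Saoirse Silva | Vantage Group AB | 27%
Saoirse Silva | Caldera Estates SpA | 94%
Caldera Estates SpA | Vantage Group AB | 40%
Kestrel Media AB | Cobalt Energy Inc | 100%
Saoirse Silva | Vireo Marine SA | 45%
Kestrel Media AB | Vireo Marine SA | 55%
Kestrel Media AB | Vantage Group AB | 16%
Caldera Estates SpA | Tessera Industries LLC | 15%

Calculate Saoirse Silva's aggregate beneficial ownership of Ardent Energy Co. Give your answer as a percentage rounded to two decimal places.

98.25%

Saoirse reaches Ardent along 4 paths.
Via Kestrel → Cobalt: 100% × 100% × 91% = 91%.
Via Caldera → Vantage: 94% × 40% × 9% = 3.384%.
Via Kestrel → Vantage: 100% × 16% × 9% = 1.44%.
Via Vantage: 27% × 9% = 2.43%.
Total: 91% + 3.384% + 1.44% + 2.43% = 98.254%.
Rounded: 98.25%.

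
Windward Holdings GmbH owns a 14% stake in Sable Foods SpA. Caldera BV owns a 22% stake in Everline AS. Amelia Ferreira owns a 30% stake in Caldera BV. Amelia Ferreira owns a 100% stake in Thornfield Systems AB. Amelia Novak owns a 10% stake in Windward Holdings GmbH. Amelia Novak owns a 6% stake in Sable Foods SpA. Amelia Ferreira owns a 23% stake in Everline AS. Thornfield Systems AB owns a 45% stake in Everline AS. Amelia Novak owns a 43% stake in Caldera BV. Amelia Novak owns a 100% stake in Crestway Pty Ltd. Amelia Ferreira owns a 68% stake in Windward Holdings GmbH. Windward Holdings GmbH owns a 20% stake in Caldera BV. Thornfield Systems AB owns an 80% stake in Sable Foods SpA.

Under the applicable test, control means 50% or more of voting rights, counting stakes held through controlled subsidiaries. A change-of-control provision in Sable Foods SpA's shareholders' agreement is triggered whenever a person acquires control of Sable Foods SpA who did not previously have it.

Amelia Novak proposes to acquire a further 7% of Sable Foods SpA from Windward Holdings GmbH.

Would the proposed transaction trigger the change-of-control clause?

The purchase adds only to Amelia Novak's holdings (Windward's stake shrinks), so Amelia Novak is the only person who could newly come to control Sable.
Amelia Novak holds 100% of Crestway, so Amelia Novak controls Crestway.
In Sable, Amelia Novak's side holds only 6%, not ≥ 50%.
So before the transaction, Amelia Novak does not control Sable.
After the purchase, Amelia Novak's direct stake in Sable rises to 6% + 7% = 13%, and Windward's stake falls to 7%.
After the transaction, Amelia Novak's side holds 13% of Sable, not ≥ 50%, so Amelia Novak still does not control Sable.
No new person acquires control, so the clause is not triggered.

No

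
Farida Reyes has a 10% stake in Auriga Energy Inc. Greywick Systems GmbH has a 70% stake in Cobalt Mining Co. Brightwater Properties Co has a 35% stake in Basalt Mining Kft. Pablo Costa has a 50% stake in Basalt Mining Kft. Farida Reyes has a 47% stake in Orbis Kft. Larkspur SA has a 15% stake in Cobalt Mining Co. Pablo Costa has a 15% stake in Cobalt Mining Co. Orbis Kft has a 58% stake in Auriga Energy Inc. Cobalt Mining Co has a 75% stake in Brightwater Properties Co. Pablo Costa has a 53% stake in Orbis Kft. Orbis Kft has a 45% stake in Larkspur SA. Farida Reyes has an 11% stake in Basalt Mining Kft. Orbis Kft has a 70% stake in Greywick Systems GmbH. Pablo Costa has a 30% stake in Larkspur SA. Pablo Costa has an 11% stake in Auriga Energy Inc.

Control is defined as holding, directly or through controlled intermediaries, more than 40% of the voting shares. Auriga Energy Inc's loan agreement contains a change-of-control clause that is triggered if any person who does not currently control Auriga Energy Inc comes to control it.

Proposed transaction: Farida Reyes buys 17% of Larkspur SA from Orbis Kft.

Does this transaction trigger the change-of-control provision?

No

The purchase adds only to Farida's holdings (Orbis's stake shrinks), so Farida is the only person who could newly come to control Auriga.
Farida holds 47% of Orbis, so Farida controls Orbis.
Orbis and Farida together hold 58% + 10% = 68% of Auriga, so Farida controls Auriga.
So Farida already controls Auriga before the transaction.
After the purchase, Farida holds 17% of Larkspur directly, and Orbis's stake falls to 28%.
Farida controlled Auriga already, so this is not a new person acquiring control; every other person's position is unchanged or reduced.
No new person acquires control, so the clause is not triggered.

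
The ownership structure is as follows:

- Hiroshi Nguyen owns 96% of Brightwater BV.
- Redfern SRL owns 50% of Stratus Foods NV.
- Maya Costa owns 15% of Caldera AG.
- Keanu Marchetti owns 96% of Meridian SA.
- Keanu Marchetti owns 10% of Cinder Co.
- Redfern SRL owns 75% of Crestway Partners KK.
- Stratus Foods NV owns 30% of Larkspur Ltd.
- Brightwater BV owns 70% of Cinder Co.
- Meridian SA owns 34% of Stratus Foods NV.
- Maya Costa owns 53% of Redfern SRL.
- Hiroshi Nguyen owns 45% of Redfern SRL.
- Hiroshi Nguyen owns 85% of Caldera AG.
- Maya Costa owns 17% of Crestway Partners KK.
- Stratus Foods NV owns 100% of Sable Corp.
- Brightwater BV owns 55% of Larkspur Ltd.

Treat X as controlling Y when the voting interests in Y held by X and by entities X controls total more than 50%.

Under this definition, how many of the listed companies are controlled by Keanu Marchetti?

Keanu holds 96% of Meridian, so Keanu controls Meridian.
No other company's threshold is met.
Keanu controls 1 company.

1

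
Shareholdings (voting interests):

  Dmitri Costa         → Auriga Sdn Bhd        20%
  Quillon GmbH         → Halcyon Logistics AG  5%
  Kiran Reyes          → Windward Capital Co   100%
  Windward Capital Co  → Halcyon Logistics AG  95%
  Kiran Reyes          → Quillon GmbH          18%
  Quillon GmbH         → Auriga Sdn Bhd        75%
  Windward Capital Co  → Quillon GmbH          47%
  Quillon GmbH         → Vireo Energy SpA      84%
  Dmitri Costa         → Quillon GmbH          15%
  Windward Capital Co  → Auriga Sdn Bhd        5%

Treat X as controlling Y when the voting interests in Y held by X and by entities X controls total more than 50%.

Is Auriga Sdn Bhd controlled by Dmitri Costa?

Dmitri's largest direct stake is 20% in Auriga, which does not meet the threshold, so Dmitri controls no company.
In Auriga, Dmitri's side holds only 20%, not > 50%.
So Dmitri does not control Auriga.

No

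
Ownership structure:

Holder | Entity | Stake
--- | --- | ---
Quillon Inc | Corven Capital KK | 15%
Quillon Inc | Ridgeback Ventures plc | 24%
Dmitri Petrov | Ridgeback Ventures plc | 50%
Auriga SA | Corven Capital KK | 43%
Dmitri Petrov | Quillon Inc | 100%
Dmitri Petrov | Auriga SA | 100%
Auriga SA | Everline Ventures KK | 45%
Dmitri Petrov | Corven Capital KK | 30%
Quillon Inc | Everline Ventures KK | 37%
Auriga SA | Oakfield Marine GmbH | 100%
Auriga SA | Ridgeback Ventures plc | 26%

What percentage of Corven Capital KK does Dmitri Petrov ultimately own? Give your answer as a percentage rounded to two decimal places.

Dmitri reaches Corven along 3 paths.
Via Auriga: 100% × 43% = 43%.
Direct stake: 30% = 30%.
Via Quillon: 100% × 15% = 15%.
Total: 43% + 30% + 15% = 88%.
Rounded: 88.00%.

88.00%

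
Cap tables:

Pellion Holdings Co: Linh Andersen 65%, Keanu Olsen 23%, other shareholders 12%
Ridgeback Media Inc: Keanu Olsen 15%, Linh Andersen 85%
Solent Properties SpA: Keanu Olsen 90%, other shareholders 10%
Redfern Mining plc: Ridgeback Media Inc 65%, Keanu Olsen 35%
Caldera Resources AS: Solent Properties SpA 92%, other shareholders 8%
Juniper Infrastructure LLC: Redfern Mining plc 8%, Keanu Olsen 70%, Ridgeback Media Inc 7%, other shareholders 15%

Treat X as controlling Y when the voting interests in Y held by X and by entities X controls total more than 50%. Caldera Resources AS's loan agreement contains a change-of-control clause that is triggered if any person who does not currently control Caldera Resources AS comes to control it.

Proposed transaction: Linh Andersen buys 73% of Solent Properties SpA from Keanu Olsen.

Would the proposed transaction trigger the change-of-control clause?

Yes

The purchase adds only to Linh's holdings (Keanu's stake shrinks), so Linh is the only person who could newly come to control Caldera.
Linh holds 65% of Pellion, so Linh controls Pellion.
Linh holds 85% of Ridgeback, so Linh controls Ridgeback.
Ridgeback holds 65% of Redfern, so Linh controls Redfern.
Neither Linh nor any entity Linh controls holds any voting interest in Caldera.
So before the transaction, Linh does not control Caldera.
After the purchase, Linh holds 73% of Solent directly, and Keanu's stake falls to 17%.
Linh holds 73% of Solent, so Linh controls Solent.
Solent holds 92% of Caldera, so Linh controls Caldera.
Linh did not control Caldera before and does after, so the clause is triggered.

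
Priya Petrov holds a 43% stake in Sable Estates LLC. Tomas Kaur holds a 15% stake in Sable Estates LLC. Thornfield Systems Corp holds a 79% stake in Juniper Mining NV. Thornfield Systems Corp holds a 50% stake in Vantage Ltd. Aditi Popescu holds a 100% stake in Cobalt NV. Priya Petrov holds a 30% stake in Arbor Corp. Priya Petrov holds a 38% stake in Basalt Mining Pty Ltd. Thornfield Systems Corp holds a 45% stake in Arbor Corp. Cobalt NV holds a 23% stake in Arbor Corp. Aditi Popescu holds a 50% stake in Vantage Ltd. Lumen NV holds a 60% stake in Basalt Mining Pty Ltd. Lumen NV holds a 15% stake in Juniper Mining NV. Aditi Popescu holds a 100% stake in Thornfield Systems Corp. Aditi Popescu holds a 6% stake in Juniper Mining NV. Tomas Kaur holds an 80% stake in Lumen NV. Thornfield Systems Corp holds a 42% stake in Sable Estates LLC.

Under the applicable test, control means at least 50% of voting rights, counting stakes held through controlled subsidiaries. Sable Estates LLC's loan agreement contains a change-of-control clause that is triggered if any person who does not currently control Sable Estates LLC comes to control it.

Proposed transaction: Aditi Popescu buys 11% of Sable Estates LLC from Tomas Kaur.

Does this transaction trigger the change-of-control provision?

The purchase adds only to Aditi's holdings (Tomas's stake shrinks), so Aditi is the only person who could newly come to control Sable.
Aditi holds 100% of Thornfield, so Aditi controls Thornfield.
Aditi holds 100% of Cobalt, so Aditi controls Cobalt.
Thornfield and Aditi together hold 50% + 50% = 100% of Vantage, so Aditi controls Vantage.
Thornfield and Cobalt together hold 45% + 23% = 68% of Arbor, so Aditi controls Arbor.
Aditi and Thornfield together hold 6% + 79% = 85% of Juniper, so Aditi controls Juniper.
In Sable, Aditi's side holds only 42%, not ≥ 50%.
So before the transaction, Aditi does not control Sable.
After the purchase, Aditi holds 11% of Sable directly, and Tomas's stake falls to 4%.
Thornfield and Aditi together hold 42% + 11% = 53% of Sable, so Aditi controls Sable.
Aditi did not control Sable before and does after, so the clause is triggered.

Yes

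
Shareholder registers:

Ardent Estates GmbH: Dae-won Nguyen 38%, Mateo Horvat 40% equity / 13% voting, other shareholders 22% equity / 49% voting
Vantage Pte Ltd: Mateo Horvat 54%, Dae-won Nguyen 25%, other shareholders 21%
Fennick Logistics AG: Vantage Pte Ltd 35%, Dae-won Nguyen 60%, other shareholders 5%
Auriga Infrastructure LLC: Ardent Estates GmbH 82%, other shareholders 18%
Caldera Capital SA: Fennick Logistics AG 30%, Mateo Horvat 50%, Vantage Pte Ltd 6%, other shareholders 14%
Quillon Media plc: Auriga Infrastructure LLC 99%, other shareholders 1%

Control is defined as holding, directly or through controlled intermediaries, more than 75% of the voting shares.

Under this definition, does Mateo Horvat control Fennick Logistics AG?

Mateo's largest direct stake is 54% in Vantage, which does not meet the threshold, so Mateo controls no company.
Neither Mateo nor any entity Mateo controls holds any voting interest in Fennick.
So Mateo does not control Fennick.

No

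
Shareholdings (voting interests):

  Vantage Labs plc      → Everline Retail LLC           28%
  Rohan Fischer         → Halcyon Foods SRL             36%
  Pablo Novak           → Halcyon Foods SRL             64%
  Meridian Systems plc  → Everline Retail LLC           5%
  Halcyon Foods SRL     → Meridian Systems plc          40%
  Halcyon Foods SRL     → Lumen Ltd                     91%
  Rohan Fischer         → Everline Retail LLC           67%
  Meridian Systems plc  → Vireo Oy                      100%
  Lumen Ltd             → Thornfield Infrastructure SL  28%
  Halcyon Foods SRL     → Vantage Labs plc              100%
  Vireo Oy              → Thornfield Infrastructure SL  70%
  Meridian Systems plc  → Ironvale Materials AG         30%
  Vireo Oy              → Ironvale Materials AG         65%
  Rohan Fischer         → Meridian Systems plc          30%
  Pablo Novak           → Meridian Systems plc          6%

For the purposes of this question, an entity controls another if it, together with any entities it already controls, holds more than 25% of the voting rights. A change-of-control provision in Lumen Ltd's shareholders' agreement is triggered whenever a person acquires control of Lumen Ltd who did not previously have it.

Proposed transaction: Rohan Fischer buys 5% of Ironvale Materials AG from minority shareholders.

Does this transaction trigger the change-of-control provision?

The purchase changes only Rohan's holdings, so Rohan is the only person who could newly come to control Lumen.
Rohan holds 36% of Halcyon, so Rohan controls Halcyon.
Halcyon holds 91% of Lumen, so Rohan controls Lumen.
So Rohan already controls Lumen before the transaction.
After the purchase, Rohan holds 5% of Ironvale directly.
Rohan controlled Lumen already, so this is not a new person acquiring control; every other person's position is unchanged or reduced.
No new person acquires control, so the clause is not triggered.

No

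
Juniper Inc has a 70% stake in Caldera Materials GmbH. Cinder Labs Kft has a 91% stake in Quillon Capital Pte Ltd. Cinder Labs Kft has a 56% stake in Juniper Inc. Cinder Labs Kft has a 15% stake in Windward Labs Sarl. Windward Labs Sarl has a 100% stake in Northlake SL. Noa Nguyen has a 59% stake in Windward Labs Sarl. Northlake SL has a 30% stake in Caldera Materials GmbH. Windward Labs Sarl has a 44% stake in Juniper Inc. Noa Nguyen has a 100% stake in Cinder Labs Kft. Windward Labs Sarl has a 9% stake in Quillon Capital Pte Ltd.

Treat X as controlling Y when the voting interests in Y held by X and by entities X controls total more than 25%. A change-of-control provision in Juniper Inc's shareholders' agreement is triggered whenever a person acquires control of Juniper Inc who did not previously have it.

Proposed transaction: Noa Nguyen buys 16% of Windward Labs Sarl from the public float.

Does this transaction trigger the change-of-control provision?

No

The purchase changes only Noa's holdings, so Noa is the only person who could newly come to control Juniper.
Noa holds 100% of Cinder, so Noa controls Cinder.
Cinder and Noa together hold 15% + 59% = 74% of Windward, so Noa controls Windward.
Windward and Cinder together hold 44% + 56% = 100% of Juniper, so Noa controls Juniper.
So Noa already controls Juniper before the transaction.
After the purchase, Noa's direct stake in Windward rises to 59% + 16% = 75%.
Noa controlled Juniper already, so this is not a new person acquiring control; every other person's position is unchanged or reduced.
No new person acquires control, so the clause is not triggered.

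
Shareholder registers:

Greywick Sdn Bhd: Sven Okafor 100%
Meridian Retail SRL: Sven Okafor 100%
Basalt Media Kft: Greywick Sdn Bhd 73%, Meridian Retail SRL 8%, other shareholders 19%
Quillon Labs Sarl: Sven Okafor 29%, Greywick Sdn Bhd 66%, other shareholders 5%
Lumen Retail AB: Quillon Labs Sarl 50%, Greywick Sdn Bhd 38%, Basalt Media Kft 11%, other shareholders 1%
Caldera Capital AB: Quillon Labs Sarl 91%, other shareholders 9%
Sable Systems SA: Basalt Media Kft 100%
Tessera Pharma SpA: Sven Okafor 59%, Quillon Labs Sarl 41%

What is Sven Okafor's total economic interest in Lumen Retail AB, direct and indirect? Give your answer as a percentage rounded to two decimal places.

Sven reaches Lumen along 5 paths.
Via Quillon: 29% × 50% = 14.5%.
Via Greywick → Quillon: 100% × 66% × 50% = 33%.
Via Greywick: 100% × 38% = 38%.
Via Greywick → Basalt: 100% × 73% × 11% = 8.03%.
Via Meridian → Basalt: 100% × 8% × 11% = 0.88%.
Total: 14.5% + 33% + 38% + 8.03% + 0.88% = 94.41%.

94.41%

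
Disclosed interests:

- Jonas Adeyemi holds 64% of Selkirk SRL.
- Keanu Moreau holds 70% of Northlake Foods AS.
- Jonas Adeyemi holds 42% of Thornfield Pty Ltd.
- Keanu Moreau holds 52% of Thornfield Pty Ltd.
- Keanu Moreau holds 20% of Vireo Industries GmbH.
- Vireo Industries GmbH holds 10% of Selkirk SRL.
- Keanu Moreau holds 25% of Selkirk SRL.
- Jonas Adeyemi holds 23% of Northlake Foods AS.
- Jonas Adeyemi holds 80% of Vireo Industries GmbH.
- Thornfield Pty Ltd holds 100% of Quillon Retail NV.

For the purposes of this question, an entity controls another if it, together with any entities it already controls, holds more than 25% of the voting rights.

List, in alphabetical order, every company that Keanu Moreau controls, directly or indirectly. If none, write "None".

Keanu holds 52% of Thornfield, so Keanu controls Thornfield.
Keanu holds 70% of Northlake, so Keanu controls Northlake.
Thornfield holds 100% of Quillon, so Keanu controls Quillon.
No other company's threshold is met.

Northlake Foods AS, Quillon Retail NV, Thornfield Pty Ltd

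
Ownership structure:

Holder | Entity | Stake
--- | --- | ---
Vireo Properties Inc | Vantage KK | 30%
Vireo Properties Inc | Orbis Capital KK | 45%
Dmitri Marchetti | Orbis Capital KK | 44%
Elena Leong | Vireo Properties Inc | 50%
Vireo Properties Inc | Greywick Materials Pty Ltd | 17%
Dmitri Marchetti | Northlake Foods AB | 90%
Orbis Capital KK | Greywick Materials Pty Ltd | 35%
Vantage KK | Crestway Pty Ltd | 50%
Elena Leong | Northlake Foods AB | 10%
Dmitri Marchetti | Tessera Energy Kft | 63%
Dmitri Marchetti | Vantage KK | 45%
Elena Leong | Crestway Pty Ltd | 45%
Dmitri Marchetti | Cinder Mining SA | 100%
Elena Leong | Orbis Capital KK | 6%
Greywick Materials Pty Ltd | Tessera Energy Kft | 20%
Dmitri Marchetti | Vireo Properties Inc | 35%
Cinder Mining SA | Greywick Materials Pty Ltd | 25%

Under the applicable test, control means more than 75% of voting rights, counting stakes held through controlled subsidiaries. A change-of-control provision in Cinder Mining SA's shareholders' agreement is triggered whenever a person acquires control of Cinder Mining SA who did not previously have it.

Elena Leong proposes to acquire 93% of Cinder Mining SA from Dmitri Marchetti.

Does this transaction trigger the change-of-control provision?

Yes

The purchase adds only to Elena's holdings (Dmitri's stake shrinks), so Elena is the only person who could newly come to control Cinder.
Elena's largest direct stake is 50% in Vireo, which does not meet the threshold, so Elena controls no company.
Neither Elena nor any entity Elena controls holds any voting interest in Cinder.
So before the transaction, Elena does not control Cinder.
After the purchase, Elena holds 93% of Cinder directly, and Dmitri's stake falls to 7%.
Elena holds 93% of Cinder, so Elena controls Cinder.
Elena did not control Cinder before and does after, so the clause is triggered.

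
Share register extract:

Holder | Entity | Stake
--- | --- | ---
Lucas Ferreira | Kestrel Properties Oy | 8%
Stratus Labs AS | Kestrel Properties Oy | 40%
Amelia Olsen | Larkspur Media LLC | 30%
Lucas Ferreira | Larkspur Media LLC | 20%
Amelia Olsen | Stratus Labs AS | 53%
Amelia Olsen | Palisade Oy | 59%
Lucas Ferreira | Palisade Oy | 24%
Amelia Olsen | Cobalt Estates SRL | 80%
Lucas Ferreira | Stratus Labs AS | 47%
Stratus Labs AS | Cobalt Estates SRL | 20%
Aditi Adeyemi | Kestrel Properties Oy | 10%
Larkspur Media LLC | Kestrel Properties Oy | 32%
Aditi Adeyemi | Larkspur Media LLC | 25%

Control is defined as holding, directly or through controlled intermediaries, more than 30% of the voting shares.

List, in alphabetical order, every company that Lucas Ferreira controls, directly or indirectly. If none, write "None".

Lucas holds 47% of Stratus, so Lucas controls Stratus.
Stratus and Lucas together hold 40% + 8% = 48% of Kestrel, so Lucas controls Kestrel.
No other company's threshold is met.

Kestrel Properties Oy, Stratus Labs AS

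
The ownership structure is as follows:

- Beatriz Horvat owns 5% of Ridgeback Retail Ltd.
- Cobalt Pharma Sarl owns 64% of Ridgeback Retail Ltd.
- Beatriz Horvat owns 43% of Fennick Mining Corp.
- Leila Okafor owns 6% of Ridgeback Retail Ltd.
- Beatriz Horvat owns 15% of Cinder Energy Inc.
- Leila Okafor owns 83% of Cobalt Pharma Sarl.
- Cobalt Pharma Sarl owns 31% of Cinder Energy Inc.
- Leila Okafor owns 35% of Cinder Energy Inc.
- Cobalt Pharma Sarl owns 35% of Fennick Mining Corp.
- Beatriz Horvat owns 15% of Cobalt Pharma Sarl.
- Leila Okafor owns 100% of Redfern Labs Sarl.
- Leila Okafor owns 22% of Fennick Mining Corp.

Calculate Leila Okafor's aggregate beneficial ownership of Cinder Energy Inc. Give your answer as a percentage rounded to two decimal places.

60.73%

Leila reaches Cinder along 2 paths.
Via Cobalt: 83% × 31% = 25.73%.
Direct stake: 35% = 35%.
Total: 25.73% + 35% = 60.73%.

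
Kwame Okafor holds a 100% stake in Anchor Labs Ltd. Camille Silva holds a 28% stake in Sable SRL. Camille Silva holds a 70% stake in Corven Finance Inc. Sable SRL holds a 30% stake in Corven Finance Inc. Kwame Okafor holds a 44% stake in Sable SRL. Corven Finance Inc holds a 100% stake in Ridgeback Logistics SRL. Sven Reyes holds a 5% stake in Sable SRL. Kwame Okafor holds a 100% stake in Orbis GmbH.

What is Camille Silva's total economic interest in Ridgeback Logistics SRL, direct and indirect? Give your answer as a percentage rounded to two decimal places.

78.40%

Camille reaches Ridgeback along 2 paths.
Via Corven: 70% × 100% = 70%.
Via Sable → Corven: 28% × 30% × 100% = 8.4%.
Total: 70% + 8.4% = 78.4%.
Rounded: 78.40%.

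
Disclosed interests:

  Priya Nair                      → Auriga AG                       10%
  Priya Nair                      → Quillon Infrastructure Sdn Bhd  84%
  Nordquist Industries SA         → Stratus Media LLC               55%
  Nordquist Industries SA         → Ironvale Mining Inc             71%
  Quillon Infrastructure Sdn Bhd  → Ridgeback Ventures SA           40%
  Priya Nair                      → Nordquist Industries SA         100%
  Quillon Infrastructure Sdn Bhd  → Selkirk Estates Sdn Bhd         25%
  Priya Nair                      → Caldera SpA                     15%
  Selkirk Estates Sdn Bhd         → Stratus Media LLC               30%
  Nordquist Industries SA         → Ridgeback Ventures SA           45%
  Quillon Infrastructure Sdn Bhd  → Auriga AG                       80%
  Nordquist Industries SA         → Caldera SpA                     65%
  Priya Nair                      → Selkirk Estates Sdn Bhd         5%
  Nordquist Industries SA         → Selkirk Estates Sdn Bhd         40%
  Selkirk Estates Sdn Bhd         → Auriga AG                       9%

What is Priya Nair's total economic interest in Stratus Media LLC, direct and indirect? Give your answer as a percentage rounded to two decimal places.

74.80%

Priya reaches Stratus along 4 paths.
Via Nordquist → Selkirk: 100% × 40% × 30% = 12%.
Via Selkirk: 5% × 30% = 1.5%.
Via Quillon → Selkirk: 84% × 25% × 30% = 6.3%.
Via Nordquist: 100% × 55% = 55%.
Total: 12% + 1.5% + 6.3% + 55% = 74.8%.
Rounded: 74.80%.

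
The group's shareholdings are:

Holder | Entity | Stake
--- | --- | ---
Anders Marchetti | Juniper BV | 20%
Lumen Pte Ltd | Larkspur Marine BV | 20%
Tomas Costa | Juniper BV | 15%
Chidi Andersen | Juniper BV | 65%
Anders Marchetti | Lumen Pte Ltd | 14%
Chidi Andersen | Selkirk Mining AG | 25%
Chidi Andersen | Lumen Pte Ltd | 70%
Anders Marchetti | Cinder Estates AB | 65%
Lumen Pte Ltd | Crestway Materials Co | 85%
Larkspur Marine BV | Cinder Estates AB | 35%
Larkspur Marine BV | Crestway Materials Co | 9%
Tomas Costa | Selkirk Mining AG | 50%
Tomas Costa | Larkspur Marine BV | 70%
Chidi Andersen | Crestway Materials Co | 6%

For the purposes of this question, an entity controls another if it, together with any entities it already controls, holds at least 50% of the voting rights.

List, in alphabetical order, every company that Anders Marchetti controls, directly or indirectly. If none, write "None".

Anders holds 65% of Cinder, so Anders controls Cinder.
No other company's threshold is met.

Cinder Estates AB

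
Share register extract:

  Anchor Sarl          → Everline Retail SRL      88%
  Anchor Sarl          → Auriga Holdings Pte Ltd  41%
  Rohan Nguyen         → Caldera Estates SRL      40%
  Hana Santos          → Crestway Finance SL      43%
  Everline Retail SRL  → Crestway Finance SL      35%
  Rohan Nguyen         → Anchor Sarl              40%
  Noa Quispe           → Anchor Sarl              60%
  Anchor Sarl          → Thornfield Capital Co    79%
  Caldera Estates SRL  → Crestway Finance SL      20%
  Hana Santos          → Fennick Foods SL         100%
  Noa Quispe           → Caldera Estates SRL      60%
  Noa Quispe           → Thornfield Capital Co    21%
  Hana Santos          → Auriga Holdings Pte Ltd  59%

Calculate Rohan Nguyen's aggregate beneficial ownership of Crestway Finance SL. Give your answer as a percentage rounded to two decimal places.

Rohan reaches Crestway along 2 paths.
Via Caldera: 40% × 20% = 8%.
Via Anchor → Everline: 40% × 88% × 35% = 12.32%.
Total: 8% + 12.32% = 20.32%.

20.32%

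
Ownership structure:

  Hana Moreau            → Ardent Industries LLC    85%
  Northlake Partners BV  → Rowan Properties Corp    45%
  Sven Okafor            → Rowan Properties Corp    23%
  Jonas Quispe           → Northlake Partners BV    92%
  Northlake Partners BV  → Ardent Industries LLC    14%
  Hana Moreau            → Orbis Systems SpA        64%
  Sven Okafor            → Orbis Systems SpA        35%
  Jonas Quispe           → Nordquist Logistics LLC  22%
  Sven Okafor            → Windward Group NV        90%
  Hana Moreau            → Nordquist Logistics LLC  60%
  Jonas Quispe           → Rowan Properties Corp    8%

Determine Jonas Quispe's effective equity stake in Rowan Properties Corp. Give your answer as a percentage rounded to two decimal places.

Jonas reaches Rowan along 2 paths.
Via Northlake: 92% × 45% = 41.4%.
Direct stake: 8% = 8%.
Total: 41.4% + 8% = 49.4%.
Rounded: 49.40%.

49.40%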